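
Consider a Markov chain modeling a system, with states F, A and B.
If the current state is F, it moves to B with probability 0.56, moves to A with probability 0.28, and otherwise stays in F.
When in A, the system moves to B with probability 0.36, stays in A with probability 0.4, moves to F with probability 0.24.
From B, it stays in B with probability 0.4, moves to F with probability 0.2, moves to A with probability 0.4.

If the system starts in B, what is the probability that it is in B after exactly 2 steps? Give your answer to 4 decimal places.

Sum over the intermediate state after 1 step:
P = P(B→F)·P(F→B) + P(B→A)·P(A→B) + P(B→B)·P(B→B)
  = 0.2×0.56 + 0.4×0.36 + 0.4×0.4
  = 0.1120 + 0.1440 + 0.1600 = 0.4160

0.4160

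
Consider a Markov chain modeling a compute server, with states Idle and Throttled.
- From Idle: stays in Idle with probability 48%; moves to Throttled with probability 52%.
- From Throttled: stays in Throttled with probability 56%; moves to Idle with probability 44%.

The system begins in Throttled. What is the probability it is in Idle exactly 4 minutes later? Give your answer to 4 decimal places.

Propagate the distribution vector 4 minutes from Throttled.
After 0 minutes: (0.0000, 1.0000)
After 1 minute: (0.4400, 0.5600)
After 2 minutes: (0.4576, 0.5424)
After 3 minutes: (0.4583, 0.5417)
After 4 minutes: (0.4583, 0.5417)
P(in Idle after 4 minutes) = 0.4583

0.4583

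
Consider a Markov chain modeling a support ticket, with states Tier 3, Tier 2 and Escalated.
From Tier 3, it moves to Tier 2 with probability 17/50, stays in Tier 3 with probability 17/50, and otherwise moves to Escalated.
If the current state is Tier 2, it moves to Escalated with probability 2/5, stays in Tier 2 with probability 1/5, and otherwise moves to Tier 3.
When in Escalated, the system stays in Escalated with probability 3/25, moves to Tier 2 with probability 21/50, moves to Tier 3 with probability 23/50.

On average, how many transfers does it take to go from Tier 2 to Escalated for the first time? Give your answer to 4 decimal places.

2.7041

Let t(s) be the expected number of transfers to first reach Escalated from state s, with t(Escalated) = 0. Conditioning on the first transfer:
t(Tier 3) = 1 + 0.34·t(Tier 3) + 0.34·t(Tier 2)
t(Tier 2) = 1 + 0.4·t(Tier 3) + 0.2·t(Tier 2)
Solving: t(Tier 3) = 2.9082, t(Tier 2) = 2.7041.
Expected transfers from Tier 2 to Escalated: 2.7041.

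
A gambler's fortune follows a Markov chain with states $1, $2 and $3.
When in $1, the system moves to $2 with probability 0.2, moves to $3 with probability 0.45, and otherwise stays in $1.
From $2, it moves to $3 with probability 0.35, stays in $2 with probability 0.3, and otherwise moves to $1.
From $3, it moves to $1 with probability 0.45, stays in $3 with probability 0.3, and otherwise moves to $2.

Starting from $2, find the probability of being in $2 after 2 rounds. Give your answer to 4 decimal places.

0.2475

Sum over the intermediate state after 1 round:
P = P($2→$1)·P($1→$2) + P($2→$2)·P($2→$2) + P($2→$3)·P($3→$2)
  = 0.35×0.2 + 0.3×0.3 + 0.35×0.25
  = 0.0700 + 0.0900 + 0.0875 = 0.2475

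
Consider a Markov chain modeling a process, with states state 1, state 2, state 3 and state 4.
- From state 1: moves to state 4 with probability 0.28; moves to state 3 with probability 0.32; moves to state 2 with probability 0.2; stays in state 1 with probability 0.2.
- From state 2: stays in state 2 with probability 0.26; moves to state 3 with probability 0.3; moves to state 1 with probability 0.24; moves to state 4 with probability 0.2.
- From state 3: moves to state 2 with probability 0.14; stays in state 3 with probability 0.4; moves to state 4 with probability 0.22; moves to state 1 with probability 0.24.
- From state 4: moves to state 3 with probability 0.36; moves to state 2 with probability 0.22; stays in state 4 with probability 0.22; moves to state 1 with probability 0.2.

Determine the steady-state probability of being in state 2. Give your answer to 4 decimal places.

Let the stationary distribution be π with π = πP and π_1 + π_2 + π_3 + π_4 = 1.
π_1 = 0.2·π_1 + 0.24·π_2 + 0.24·π_3 + 0.2·π_4
π_2 = 0.2·π_1 + 0.26·π_2 + 0.14·π_3 + 0.22·π_4
π_3 = 0.32·π_1 + 0.3·π_2 + 0.4·π_3 + 0.36·π_4
Solving with the normalization constraint gives π = (0.2219, 0.1951, 0.3536, 0.2294).
So the stationary probability of state 2 is 0.1951.

0.1951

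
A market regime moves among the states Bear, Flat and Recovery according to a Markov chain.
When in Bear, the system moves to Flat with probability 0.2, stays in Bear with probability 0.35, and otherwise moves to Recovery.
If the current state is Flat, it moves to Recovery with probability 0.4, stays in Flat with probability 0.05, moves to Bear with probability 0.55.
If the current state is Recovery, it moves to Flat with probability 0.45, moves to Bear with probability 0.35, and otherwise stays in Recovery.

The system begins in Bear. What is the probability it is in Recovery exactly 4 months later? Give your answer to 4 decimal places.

Propagate the distribution vector 4 months from Bear.
After 0 months: (1.0000, 0.0000, 0.0000)
After 1 month: (0.3500, 0.2000, 0.4500)
After 2 months: (0.3900, 0.2825, 0.3275)
After 3 months: (0.4065, 0.2395, 0.3540)
After 4 months: (0.3979, 0.2526, 0.3495)
P(in Recovery after 4 months) = 0.3495

0.3495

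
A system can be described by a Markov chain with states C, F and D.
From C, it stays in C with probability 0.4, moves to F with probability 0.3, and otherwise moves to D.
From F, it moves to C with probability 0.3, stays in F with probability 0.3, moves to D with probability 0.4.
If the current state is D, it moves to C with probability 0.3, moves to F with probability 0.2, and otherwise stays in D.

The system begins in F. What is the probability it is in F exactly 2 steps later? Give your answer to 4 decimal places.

Sum over the intermediate state after 1 step:
P = P(F→C)·P(C→F) + P(F→F)·P(F→F) + P(F→D)·P(D→F)
  = 0.3×0.3 + 0.3×0.3 + 0.4×0.2
  = 0.0900 + 0.0900 + 0.0800 = 0.2600

0.2600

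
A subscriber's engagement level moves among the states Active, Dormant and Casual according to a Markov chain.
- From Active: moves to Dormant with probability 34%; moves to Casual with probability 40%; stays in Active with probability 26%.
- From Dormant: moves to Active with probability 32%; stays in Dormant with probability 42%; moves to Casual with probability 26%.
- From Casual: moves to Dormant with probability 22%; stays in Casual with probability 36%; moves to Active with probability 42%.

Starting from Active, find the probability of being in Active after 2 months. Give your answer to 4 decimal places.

0.3444

Sum over the intermediate state after 1 month:
P = P(Active→Active)·P(Active→Active) + P(Active→Dormant)·P(Dormant→Active) + P(Active→Casual)·P(Casual→Active)
  = 0.26×0.26 + 0.34×0.32 + 0.4×0.42
  = 0.0676 + 0.1088 + 0.1680 = 0.3444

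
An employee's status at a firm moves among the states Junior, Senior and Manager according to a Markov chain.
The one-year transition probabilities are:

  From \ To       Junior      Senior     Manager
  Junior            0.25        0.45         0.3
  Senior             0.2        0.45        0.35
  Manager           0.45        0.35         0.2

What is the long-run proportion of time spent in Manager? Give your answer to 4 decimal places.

Let the stationary distribution be π with π = πP and π_1 + π_2 + π_3 = 1.
π_1 = 0.25·π_1 + 0.2·π_2 + 0.45·π_3
π_2 = 0.45·π_1 + 0.45·π_2 + 0.35·π_3
Solving with the normalization constraint gives π = (0.2873, 0.4208, 0.2919).
So the stationary probability of Manager is 0.2919.

0.2919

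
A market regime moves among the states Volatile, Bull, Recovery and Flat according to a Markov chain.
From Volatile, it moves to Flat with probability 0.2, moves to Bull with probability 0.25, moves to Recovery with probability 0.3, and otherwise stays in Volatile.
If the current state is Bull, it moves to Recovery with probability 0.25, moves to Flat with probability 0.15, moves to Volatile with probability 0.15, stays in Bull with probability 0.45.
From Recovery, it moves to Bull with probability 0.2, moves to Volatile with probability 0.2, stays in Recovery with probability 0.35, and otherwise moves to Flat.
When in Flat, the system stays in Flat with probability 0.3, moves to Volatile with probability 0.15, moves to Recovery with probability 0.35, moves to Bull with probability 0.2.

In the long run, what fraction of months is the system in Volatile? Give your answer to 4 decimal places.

0.1841

Let the stationary distribution be π with π = πP and π_1 + π_2 + π_3 + π_4 = 1.
π_1 = 0.25·π_1 + 0.15·π_2 + 0.2·π_3 + 0.15·π_4
π_2 = 0.25·π_1 + 0.45·π_2 + 0.2·π_3 + 0.2·π_4
π_3 = 0.3·π_1 + 0.25·π_2 + 0.35·π_3 + 0.35·π_4
Solving with the normalization constraint gives π = (0.1841, 0.2789, 0.3129, 0.2241).
So the stationary probability of Volatile is 0.1841.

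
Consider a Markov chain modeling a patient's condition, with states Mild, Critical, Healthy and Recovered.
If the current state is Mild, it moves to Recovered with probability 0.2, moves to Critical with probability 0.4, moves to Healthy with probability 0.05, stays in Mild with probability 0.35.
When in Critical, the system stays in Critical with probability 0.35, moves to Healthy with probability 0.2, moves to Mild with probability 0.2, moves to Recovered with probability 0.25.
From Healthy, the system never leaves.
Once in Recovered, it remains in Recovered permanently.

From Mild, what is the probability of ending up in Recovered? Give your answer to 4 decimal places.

0.6715

Let h(s) be the probability of absorption at Recovered starting from transient state s. Then h(Recovered) = 1 and h(Healthy) = 0. By first-step analysis:
h(Mild) = 0.35·h(Mild) + 0.4·h(Critical) + 0.05·0 + 0.2·1
h(Critical) = 0.2·h(Mild) + 0.35·h(Critical) + 0.2·0 + 0.25·1
Solving: h(Mild) = 0.6715, h(Critical) = 0.5912.
Starting from Mild, the probability is 0.6715.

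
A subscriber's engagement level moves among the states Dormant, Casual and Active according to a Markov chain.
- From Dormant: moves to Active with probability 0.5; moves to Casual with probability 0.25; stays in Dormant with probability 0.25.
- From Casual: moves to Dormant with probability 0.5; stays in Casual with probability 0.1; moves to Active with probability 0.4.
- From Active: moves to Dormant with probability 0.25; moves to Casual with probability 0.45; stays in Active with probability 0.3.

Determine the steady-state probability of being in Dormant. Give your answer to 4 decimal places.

0.3214

Let the stationary distribution be π with π = πP and π_1 + π_2 + π_3 = 1.
π_1 = 0.25·π_1 + 0.5·π_2 + 0.25·π_3
π_2 = 0.25·π_1 + 0.1·π_2 + 0.45·π_3
Solving with the normalization constraint gives π = (0.3214, 0.2857, 0.3929).
So the stationary probability of Dormant is 0.3214.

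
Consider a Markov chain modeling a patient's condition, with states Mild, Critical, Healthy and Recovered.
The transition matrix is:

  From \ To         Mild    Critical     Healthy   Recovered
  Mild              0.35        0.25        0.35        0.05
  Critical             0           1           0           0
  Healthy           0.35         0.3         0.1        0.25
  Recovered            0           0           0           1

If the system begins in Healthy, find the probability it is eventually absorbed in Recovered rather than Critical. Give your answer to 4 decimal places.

0.3892

Let h(s) be the probability of absorption at Recovered starting from transient state s. Then h(Recovered) = 1 and h(Critical) = 0. By first-step analysis:
h(Mild) = 0.35·h(Mild) + 0.25·0 + 0.35·h(Healthy) + 0.05·1
h(Healthy) = 0.35·h(Mild) + 0.3·0 + 0.1·h(Healthy) + 0.25·1
Solving: h(Mild) = 0.2865, h(Healthy) = 0.3892.
Starting from Healthy, the probability is 0.3892.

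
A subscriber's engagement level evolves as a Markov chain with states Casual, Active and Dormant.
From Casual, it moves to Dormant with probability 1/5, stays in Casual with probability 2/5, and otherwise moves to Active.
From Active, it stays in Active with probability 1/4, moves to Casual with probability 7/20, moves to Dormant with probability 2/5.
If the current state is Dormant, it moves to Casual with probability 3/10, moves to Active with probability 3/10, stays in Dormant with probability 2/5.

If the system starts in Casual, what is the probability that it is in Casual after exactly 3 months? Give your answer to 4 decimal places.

0.3520

Propagate the distribution vector 3 months from Casual.
After 0 months: (1.0000, 0.0000, 0.0000)
After 1 month: (0.4000, 0.4000, 0.2000)
After 2 months: (0.3600, 0.3200, 0.3200)
After 3 months: (0.3520, 0.3200, 0.3280)
P(in Casual after 3 months) = 0.3520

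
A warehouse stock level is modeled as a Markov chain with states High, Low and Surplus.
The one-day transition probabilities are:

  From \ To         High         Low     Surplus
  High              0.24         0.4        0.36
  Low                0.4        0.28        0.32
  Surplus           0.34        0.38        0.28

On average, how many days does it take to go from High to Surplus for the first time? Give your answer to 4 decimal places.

Let t(s) be the expected number of days to first reach Surplus from state s, with t(Surplus) = 0. Conditioning on the first day:
t(High) = 1 + 0.24·t(High) + 0.4·t(Low)
t(Low) = 1 + 0.4·t(High) + 0.28·t(Low)
Solving: t(High) = 2.8926, t(Low) = 2.9959.
Expected days from High to Surplus: 2.8926.

2.8926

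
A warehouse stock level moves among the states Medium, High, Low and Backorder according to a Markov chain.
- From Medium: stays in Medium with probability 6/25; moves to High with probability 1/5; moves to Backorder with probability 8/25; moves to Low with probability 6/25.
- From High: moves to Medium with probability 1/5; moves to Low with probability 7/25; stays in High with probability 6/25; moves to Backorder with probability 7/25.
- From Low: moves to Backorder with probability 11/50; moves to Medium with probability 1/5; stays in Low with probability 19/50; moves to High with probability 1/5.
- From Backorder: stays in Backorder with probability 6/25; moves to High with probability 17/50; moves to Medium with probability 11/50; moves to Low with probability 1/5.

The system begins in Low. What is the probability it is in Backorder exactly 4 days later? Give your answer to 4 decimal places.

Propagate the distribution vector 4 days from Low.
After 0 days: (0.0000, 0.0000, 1.0000, 0.0000)
After 1 day: (0.2000, 0.2000, 0.3800, 0.2200)
After 2 days: (0.2124, 0.2388, 0.2924, 0.2564)
After 3 days: (0.2136, 0.2454, 0.2802, 0.2607)
After 4 days: (0.2138, 0.2463, 0.2786, 0.2613)
P(in Backorder after 4 days) = 0.2613

0.2613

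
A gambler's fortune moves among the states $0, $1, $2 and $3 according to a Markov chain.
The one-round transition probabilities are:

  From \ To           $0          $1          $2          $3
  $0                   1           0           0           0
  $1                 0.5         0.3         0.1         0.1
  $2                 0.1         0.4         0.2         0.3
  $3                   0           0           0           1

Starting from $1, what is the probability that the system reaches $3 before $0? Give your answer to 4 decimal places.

Let h(s) be the probability of absorption at $3 starting from transient state s. Then h($3) = 1 and h($0) = 0. By first-step analysis:
h($1) = 0.5·0 + 0.3·h($1) + 0.1·h($2) + 0.1·1
h($2) = 0.1·0 + 0.4·h($1) + 0.2·h($2) + 0.3·1
Solving: h($1) = 0.2115, h($2) = 0.4808.
Starting from $1, the probability is 0.2115.

0.2115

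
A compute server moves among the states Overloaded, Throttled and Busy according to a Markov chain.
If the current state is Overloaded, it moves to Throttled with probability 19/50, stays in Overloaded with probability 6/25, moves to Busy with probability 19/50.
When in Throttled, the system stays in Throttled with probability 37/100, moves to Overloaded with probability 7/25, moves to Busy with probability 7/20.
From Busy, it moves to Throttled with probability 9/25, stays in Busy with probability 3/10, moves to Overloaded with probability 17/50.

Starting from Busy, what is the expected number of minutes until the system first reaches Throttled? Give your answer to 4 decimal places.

Let t(s) be the expected number of minutes to first reach Throttled from state s, with t(Throttled) = 0. Conditioning on the first minute:
t(Overloaded) = 1 + 0.24·t(Overloaded) + 0.38·t(Busy)
t(Busy) = 1 + 0.34·t(Overloaded) + 0.3·t(Busy)
Solving: t(Overloaded) = 2.6812, t(Busy) = 2.7309.
Expected minutes from Busy to Throttled: 2.7309.

2.7309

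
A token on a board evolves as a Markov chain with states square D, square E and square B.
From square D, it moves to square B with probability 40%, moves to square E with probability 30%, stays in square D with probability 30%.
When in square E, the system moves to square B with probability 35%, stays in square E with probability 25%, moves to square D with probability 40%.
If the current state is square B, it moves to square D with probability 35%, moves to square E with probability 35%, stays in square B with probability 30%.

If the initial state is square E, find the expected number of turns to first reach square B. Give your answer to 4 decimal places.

2.7160

Let t(s) be the expected number of turns to first reach square B from state s, with t(square B) = 0. Conditioning on the first turn:
t(square D) = 1 + 0.3·t(square D) + 0.3·t(square E)
t(square E) = 1 + 0.4·t(square D) + 0.25·t(square E)
Solving: t(square D) = 2.5926, t(square E) = 2.7160.
Expected turns from square E to square B: 2.7160.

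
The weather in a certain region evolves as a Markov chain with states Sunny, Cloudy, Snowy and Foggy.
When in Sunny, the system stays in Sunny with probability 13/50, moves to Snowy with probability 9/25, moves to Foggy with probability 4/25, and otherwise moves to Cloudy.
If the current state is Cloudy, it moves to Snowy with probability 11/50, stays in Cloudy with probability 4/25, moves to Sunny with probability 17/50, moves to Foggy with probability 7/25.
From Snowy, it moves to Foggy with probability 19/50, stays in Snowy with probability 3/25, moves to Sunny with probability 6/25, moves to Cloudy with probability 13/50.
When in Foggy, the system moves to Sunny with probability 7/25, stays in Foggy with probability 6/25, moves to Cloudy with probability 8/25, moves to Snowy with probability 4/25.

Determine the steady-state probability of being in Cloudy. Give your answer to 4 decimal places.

0.2403

Let the stationary distribution be π with π = πP and π_1 + π_2 + π_3 + π_4 = 1.
π_1 = 0.26·π_1 + 0.34·π_2 + 0.24·π_3 + 0.28·π_4
π_2 = 0.22·π_1 + 0.16·π_2 + 0.26·π_3 + 0.32·π_4
π_3 = 0.36·π_1 + 0.22·π_2 + 0.12·π_3 + 0.16·π_4
Solving with the normalization constraint gives π = (0.2800, 0.2403, 0.2215, 0.2582).
So the stationary probability of Cloudy is 0.2403.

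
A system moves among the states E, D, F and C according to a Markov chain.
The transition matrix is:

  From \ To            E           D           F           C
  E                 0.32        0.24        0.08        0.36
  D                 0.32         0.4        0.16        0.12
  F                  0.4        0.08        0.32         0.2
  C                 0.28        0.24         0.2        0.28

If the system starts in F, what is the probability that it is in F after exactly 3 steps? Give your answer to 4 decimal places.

Propagate the distribution vector 3 steps from F.
After 0 steps: (0.0000, 0.0000, 1.0000, 0.0000)
After 1 step: (0.4000, 0.0800, 0.3200, 0.2000)
After 2 steps: (0.3376, 0.2016, 0.1872, 0.2736)
After 3 steps: (0.3240, 0.2423, 0.1739, 0.2598)
P(in F after 3 steps) = 0.1739

0.1739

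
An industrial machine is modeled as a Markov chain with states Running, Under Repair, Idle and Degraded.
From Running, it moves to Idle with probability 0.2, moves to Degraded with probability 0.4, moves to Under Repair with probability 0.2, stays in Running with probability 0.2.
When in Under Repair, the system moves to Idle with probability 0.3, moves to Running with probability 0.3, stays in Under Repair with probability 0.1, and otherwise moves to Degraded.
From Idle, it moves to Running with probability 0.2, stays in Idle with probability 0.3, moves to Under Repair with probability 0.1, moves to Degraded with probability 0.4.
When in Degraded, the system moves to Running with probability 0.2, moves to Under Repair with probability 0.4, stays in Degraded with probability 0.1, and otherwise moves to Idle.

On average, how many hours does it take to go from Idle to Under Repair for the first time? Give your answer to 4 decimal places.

Let t(s) be the expected number of hours to first reach Under Repair from state s, with t(Under Repair) = 0. Conditioning on the first hour:
t(Running) = 1 + 0.2·t(Running) + 0.2·t(Idle) + 0.4·t(Degraded)
t(Idle) = 1 + 0.2·t(Running) + 0.3·t(Idle) + 0.4·t(Degraded)
t(Degraded) = 1 + 0.2·t(Running) + 0.3·t(Idle) + 0.1·t(Degraded)
Solving: t(Running) = 4.2391, t(Idle) = 4.7101, t(Degraded) = 3.6232.
Expected hours from Idle to Under Repair: 4.7101.

4.7101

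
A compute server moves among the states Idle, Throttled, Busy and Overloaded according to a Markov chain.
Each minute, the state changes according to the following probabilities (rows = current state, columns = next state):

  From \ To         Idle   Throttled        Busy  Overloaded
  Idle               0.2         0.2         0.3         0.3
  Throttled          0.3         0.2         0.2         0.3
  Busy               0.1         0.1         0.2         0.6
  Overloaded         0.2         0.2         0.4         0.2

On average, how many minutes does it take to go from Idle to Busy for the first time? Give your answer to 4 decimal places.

Let t(s) be the expected number of minutes to first reach Busy from state s, with t(Busy) = 0. Conditioning on the first minute:
t(Idle) = 1 + 0.2·t(Idle) + 0.2·t(Throttled) + 0.3·t(Overloaded)
t(Throttled) = 1 + 0.3·t(Idle) + 0.2·t(Throttled) + 0.3·t(Overloaded)
t(Overloaded) = 1 + 0.2·t(Idle) + 0.2·t(Throttled) + 0.2·t(Overloaded)
Solving: t(Idle) = 3.2544, t(Throttled) = 3.5799, t(Overloaded) = 2.9586.
Expected minutes from Idle to Busy: 3.2544.

3.2544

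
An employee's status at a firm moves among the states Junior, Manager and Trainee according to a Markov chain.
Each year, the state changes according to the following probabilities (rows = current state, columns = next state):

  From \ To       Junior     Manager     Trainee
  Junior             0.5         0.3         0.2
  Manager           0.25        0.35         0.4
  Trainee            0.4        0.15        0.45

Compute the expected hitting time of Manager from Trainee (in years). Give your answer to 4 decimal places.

Let t(s) be the expected number of years to first reach Manager from state s, with t(Manager) = 0. Conditioning on the first year:
t(Junior) = 1 + 0.5·t(Junior) + 0.2·t(Trainee)
t(Trainee) = 1 + 0.4·t(Junior) + 0.45·t(Trainee)
Solving: t(Junior) = 3.8462, t(Trainee) = 4.6154.
Expected years from Trainee to Manager: 4.6154.

4.6154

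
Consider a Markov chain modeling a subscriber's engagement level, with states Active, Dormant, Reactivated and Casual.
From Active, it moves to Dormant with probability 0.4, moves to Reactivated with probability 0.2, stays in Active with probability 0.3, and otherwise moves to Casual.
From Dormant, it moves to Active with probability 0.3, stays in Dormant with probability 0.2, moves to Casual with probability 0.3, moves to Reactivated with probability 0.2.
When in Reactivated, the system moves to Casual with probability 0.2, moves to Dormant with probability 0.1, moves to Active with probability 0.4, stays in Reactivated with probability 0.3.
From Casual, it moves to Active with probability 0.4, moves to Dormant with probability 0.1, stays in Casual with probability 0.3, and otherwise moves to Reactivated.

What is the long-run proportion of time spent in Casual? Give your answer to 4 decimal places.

0.2092

Let the stationary distribution be π with π = πP and π_1 + π_2 + π_3 + π_4 = 1.
π_1 = 0.3·π_1 + 0.3·π_2 + 0.4·π_3 + 0.4·π_4
π_2 = 0.4·π_1 + 0.2·π_2 + 0.1·π_3 + 0.1·π_4
π_3 = 0.2·π_1 + 0.2·π_2 + 0.3·π_3 + 0.2·π_4
Solving with the normalization constraint gives π = (0.3431, 0.2255, 0.2222, 0.2092).
So the stationary probability of Casual is 0.2092.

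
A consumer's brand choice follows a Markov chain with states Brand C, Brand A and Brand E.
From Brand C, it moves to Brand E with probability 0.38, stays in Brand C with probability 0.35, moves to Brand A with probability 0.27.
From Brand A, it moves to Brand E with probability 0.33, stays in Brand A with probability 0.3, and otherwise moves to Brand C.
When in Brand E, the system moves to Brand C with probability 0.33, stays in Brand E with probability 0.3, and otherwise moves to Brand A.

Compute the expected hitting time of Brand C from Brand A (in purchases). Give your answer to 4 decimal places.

2.7997

Let t(s) be the expected number of purchases to first reach Brand C from state s, with t(Brand C) = 0. Conditioning on the first purchase:
t(Brand A) = 1 + 0.3·t(Brand A) + 0.33·t(Brand E)
t(Brand E) = 1 + 0.37·t(Brand A) + 0.3·t(Brand E)
Solving: t(Brand A) = 2.7997, t(Brand E) = 2.9084.
Expected purchases from Brand A to Brand C: 2.7997.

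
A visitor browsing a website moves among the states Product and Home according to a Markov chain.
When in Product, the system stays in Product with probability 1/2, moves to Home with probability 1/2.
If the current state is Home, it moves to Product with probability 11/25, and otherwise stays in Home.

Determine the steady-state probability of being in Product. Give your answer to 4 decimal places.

Let the stationary distribution be π with π = πP and π_1 + π_2 = 1.
π_1 = 0.5·π_1 + 0.44·π_2
Solving with the normalization constraint gives π = (0.4681, 0.5319).
So the stationary probability of Product is 0.4681.

0.4681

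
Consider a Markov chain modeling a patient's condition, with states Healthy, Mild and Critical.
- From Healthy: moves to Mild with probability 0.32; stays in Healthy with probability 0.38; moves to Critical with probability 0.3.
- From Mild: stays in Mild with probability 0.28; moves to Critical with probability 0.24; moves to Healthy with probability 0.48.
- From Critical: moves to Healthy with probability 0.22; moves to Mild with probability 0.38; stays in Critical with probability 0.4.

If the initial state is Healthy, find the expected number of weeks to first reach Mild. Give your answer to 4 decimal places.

2.9412

Let t(s) be the expected number of weeks to first reach Mild from state s, with t(Mild) = 0. Conditioning on the first week:
t(Healthy) = 1 + 0.38·t(Healthy) + 0.3·t(Critical)
t(Critical) = 1 + 0.22·t(Healthy) + 0.4·t(Critical)
Solving: t(Healthy) = 2.9412, t(Critical) = 2.7451.
Expected weeks from Healthy to Mild: 2.9412.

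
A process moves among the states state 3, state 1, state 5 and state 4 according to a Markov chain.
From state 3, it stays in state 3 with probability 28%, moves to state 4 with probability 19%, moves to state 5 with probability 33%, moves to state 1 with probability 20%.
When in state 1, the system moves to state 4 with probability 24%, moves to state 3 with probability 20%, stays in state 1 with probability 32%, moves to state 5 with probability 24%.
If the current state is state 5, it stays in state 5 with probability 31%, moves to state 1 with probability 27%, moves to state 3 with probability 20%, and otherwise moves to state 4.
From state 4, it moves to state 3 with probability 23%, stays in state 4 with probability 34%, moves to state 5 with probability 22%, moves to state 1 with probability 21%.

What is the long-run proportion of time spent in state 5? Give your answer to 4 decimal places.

Let the stationary distribution be π with π = πP and π_1 + π_2 + π_3 + π_4 = 1.
π_1 = 0.28·π_1 + 0.2·π_2 + 0.2·π_3 + 0.23·π_4
π_2 = 0.2·π_1 + 0.32·π_2 + 0.27·π_3 + 0.21·π_4
π_3 = 0.33·π_1 + 0.24·π_2 + 0.31·π_3 + 0.22·π_4
Solving with the normalization constraint gives π = (0.2255, 0.2519, 0.2746, 0.2480).
So the stationary probability of state 5 is 0.2746.

0.2746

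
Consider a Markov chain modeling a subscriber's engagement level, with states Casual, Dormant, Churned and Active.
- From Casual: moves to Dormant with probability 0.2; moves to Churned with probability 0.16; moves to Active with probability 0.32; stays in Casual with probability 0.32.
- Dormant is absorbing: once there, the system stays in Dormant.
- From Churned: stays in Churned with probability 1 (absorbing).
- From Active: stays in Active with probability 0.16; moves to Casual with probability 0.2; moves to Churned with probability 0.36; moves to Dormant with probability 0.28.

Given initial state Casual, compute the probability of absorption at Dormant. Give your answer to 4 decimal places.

Let h(s) be the probability of absorption at Dormant starting from transient state s. Then h(Dormant) = 1 and h(Churned) = 0. By first-step analysis:
h(Casual) = 0.32·h(Casual) + 0.2·1 + 0.16·0 + 0.32·h(Active)
h(Active) = 0.2·h(Casual) + 0.28·1 + 0.36·0 + 0.16·h(Active)
Solving: h(Casual) = 0.5079, h(Active) = 0.4543.
Starting from Casual, the probability is 0.5079.

0.5079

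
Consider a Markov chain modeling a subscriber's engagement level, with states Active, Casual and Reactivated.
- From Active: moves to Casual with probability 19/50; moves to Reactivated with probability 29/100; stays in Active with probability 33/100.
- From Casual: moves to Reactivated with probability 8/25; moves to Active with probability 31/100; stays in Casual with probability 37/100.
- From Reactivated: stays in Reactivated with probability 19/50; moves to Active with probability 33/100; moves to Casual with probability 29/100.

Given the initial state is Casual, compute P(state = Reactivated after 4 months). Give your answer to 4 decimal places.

Propagate the distribution vector 4 months from Casual.
After 0 months: (0.0000, 1.0000, 0.0000)
After 1 month: (0.3100, 0.3700, 0.3200)
After 2 months: (0.3226, 0.3475, 0.3299)
After 3 months: (0.3231, 0.3468, 0.3301)
After 4 months: (0.3231, 0.3468, 0.3301)
P(in Reactivated after 4 months) = 0.3301

0.3301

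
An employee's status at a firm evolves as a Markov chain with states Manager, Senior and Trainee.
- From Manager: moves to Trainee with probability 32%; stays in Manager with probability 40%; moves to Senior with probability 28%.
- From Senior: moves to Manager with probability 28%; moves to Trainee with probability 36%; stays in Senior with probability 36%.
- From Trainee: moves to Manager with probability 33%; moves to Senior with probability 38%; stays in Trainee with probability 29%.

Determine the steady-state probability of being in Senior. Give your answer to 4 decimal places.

Let the stationary distribution be π with π = πP and π_1 + π_2 + π_3 = 1.
π_1 = 0.4·π_1 + 0.28·π_2 + 0.33·π_3
π_2 = 0.28·π_1 + 0.36·π_2 + 0.38·π_3
Solving with the normalization constraint gives π = (0.3366, 0.3396, 0.3239).
So the stationary probability of Senior is 0.3396.

0.3396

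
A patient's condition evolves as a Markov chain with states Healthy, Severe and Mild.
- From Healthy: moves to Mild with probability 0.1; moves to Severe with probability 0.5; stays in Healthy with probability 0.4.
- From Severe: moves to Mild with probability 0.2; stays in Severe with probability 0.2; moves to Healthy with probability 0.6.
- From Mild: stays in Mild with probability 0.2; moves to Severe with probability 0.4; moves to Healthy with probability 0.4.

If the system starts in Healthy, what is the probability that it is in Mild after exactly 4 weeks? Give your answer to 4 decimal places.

Propagate the distribution vector 4 weeks from Healthy.
After 0 weeks: (1.0000, 0.0000, 0.0000)
After 1 week: (0.4000, 0.5000, 0.1000)
After 2 weeks: (0.5000, 0.3400, 0.1600)
After 3 weeks: (0.4680, 0.3820, 0.1500)
After 4 weeks: (0.4764, 0.3704, 0.1532)
P(in Mild after 4 weeks) = 0.1532

0.1532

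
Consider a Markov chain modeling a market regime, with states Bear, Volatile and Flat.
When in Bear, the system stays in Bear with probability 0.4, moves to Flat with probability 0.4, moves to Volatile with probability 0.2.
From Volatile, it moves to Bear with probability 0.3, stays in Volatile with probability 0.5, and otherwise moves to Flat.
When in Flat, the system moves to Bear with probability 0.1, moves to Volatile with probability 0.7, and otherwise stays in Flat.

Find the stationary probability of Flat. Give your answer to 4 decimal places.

Let the stationary distribution be π with π = πP and π_1 + π_2 + π_3 = 1.
π_1 = 0.4·π_1 + 0.3·π_2 + 0.1·π_3
π_2 = 0.2·π_1 + 0.5·π_2 + 0.7·π_3
Solving with the normalization constraint gives π = (0.2766, 0.4681, 0.2553).
So the stationary probability of Flat is 0.2553.

0.2553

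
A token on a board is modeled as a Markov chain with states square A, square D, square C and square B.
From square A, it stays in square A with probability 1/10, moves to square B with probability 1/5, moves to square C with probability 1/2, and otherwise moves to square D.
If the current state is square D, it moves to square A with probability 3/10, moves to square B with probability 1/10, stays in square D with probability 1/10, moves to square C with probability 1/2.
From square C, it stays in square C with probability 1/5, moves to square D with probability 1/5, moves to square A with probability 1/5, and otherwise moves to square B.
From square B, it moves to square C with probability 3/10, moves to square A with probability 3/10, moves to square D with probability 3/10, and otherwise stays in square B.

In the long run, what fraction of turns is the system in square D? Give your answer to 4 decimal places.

0.2025

Let the stationary distribution be π with π = πP and π_1 + π_2 + π_3 + π_4 = 1.
π_1 = 0.1·π_1 + 0.3·π_2 + 0.2·π_3 + 0.3·π_4
π_2 = 0.2·π_1 + 0.1·π_2 + 0.2·π_3 + 0.3·π_4
π_3 = 0.5·π_1 + 0.5·π_2 + 0.2·π_3 + 0.3·π_4
Solving with the normalization constraint gives π = (0.2209, 0.2025, 0.3497, 0.2270).
So the stationary probability of square D is 0.2025.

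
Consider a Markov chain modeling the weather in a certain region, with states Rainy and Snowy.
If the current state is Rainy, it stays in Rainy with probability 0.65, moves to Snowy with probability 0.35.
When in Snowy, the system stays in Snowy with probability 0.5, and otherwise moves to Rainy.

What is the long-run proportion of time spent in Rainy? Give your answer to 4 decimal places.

0.5882

Let the stationary distribution be π with π = πP and π_1 + π_2 = 1.
π_1 = 0.65·π_1 + 0.5·π_2
Solving with the normalization constraint gives π = (0.5882, 0.4118).
So the stationary probability of Rainy is 0.5882.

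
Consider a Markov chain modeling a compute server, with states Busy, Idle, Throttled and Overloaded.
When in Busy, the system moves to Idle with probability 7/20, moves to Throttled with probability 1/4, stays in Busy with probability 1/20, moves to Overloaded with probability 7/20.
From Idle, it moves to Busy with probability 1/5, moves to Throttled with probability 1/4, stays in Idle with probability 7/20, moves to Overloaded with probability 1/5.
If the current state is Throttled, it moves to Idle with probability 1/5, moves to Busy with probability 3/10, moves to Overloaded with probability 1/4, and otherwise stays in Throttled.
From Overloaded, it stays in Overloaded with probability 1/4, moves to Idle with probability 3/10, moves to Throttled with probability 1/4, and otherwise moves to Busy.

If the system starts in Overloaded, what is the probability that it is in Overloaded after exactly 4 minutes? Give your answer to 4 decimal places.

Propagate the distribution vector 4 minutes from Overloaded.
After 0 minutes: (0.0000, 0.0000, 0.0000, 1.0000)
After 1 minute: (0.2000, 0.3000, 0.2500, 0.2500)
After 2 minutes: (0.1950, 0.3000, 0.2500, 0.2550)
After 3 minutes: (0.1958, 0.2998, 0.2500, 0.2545)
After 4 minutes: (0.1956, 0.2998, 0.2500, 0.2546)
P(in Overloaded after 4 minutes) = 0.2546

0.2546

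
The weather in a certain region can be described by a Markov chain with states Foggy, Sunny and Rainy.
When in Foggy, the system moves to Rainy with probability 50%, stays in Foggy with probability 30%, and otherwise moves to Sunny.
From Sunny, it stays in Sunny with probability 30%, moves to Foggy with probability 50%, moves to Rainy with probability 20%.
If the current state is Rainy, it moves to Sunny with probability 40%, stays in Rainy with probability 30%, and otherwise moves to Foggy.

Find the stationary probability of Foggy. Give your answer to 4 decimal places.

0.3596

Let the stationary distribution be π with π = πP and π_1 + π_2 + π_3 = 1.
π_1 = 0.3·π_1 + 0.5·π_2 + 0.3·π_3
π_2 = 0.2·π_1 + 0.3·π_2 + 0.4·π_3
Solving with the normalization constraint gives π = (0.3596, 0.2982, 0.3421).
So the stationary probability of Foggy is 0.3596.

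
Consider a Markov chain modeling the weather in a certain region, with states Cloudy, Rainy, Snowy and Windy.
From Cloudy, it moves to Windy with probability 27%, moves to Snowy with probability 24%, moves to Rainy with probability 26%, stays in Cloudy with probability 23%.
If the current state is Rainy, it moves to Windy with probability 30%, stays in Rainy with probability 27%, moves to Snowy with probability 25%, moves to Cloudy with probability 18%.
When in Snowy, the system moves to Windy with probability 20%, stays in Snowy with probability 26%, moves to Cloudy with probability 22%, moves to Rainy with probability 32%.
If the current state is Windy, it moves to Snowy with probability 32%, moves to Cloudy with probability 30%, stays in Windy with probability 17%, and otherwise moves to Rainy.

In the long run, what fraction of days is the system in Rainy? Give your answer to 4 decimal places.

Let the stationary distribution be π with π = πP and π_1 + π_2 + π_3 + π_4 = 1.
π_1 = 0.23·π_1 + 0.18·π_2 + 0.22·π_3 + 0.3·π_4
π_2 = 0.26·π_1 + 0.27·π_2 + 0.32·π_3 + 0.21·π_4
π_3 = 0.24·π_1 + 0.25·π_2 + 0.26·π_3 + 0.32·π_4
Solving with the normalization constraint gives π = (0.2305, 0.2669, 0.2669, 0.2358).
So the stationary probability of Rainy is 0.2669.

0.2669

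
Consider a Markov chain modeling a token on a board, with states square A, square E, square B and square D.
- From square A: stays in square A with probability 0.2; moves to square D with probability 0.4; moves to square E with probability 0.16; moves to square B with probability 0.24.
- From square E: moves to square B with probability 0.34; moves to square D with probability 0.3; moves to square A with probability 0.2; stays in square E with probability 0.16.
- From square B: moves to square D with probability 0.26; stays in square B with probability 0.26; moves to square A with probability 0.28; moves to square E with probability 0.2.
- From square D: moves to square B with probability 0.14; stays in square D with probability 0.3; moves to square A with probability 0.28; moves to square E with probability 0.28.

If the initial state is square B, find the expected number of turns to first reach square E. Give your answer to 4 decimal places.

Let t(s) be the expected number of turns to first reach square E from state s, with t(square E) = 0. Conditioning on the first turn:
t(square A) = 1 + 0.2·t(square A) + 0.24·t(square B) + 0.4·t(square D)
t(square B) = 1 + 0.28·t(square A) + 0.26·t(square B) + 0.26·t(square D)
t(square D) = 1 + 0.28·t(square A) + 0.14·t(square B) + 0.3·t(square D)
Solving: t(square A) = 4.7883, t(square B) = 4.6659, t(square D) = 4.2771.
Expected turns from square B to square E: 4.6659.

4.6659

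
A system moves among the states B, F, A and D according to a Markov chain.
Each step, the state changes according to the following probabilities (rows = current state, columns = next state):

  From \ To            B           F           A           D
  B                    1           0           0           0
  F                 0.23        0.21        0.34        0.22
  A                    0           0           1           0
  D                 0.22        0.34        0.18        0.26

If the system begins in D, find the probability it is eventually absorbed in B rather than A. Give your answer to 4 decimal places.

0.4943

Let h(s) be the probability of absorption at B starting from transient state s. Then h(B) = 1 and h(A) = 0. By first-step analysis:
h(F) = 0.23·1 + 0.21·h(F) + 0.34·0 + 0.22·h(D)
h(D) = 0.22·1 + 0.34·h(F) + 0.18·0 + 0.26·h(D)
Solving: h(F) = 0.4288, h(D) = 0.4943.
Starting from D, the probability is 0.4943.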